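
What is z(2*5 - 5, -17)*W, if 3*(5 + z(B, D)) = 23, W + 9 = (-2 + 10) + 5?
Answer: 32/3 ≈ 10.667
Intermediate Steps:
W = 4 (W = -9 + ((-2 + 10) + 5) = -9 + (8 + 5) = -9 + 13 = 4)
z(B, D) = 8/3 (z(B, D) = -5 + (⅓)*23 = -5 + 23/3 = 8/3)
z(2*5 - 5, -17)*W = (8/3)*4 = 32/3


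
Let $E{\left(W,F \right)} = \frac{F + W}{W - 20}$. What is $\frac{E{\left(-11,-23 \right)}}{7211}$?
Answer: $\frac{34}{223541} \approx 0.0001521$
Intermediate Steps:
$E{\left(W,F \right)} = \frac{F + W}{-20 + W}$
$\frac{E{\left(-11,-23 \right)}}{7211} = \frac{\frac{1}{-20 - 11} \left(-23 - 11\right)}{7211} = \frac{1}{-31} \left(-34\right) \frac{1}{7211} = \left(- \frac{1}{31}\right) \left(-34\right) \frac{1}{7211} = \frac{34}{31} \cdot \frac{1}{7211} = \frac{34}{223541}$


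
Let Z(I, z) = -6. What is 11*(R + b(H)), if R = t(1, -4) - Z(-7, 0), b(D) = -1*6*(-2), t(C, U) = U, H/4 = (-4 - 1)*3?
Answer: 154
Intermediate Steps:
H = -60 (H = 4*((-4 - 1)*3) = 4*(-5*3) = 4*(-15) = -60)
b(D) = 12 (b(D) = -6*(-2) = 12)
R = 2 (R = -4 - 1*(-6) = -4 + 6 = 2)
11*(R + b(H)) = 11*(2 + 12) = 11*14 = 154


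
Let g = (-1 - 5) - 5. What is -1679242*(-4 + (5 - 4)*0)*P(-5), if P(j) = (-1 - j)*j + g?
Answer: -208226008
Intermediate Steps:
g = -11 (g = -6 - 5 = -11)
P(j) = -11 + j*(-1 - j) (P(j) = (-1 - j)*j - 11 = j*(-1 - j) - 11 = -11 + j*(-1 - j))
-1679242*(-4 + (5 - 4)*0)*P(-5) = -1679242*(-4 + (5 - 4)*0)*(-11 - 1*(-5) - 1*(-5)²) = -1679242*(-4 + 1*0)*(-11 + 5 - 1*25) = -1679242*(-4 + 0)*(-11 + 5 - 25) = -(-6716968)*(-31) = -1679242*124 = -208226008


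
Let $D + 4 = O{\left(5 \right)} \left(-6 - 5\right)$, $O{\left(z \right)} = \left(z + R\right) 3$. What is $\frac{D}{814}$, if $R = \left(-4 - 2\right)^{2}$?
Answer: $- \frac{1357}{814} \approx -1.6671$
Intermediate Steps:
$R = 36$ ($R = \left(-6\right)^{2} = 36$)
$O{\left(z \right)} = 108 + 3 z$ ($O{\left(z \right)} = \left(z + 36\right) 3 = \left(36 + z\right) 3 = 108 + 3 z$)
$D = -1357$ ($D = -4 + \left(108 + 3 \cdot 5\right) \left(-6 - 5\right) = -4 + \left(108 + 15\right) \left(-11\right) = -4 + 123 \left(-11\right) = -4 - 1353 = -1357$)
$\frac{D}{814} = - \frac{1357}{814}$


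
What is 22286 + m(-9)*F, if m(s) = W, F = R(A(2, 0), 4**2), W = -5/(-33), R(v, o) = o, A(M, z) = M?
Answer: 735518/33 ≈ 22288.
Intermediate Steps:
W = 5/33 (W = -5*(-1/33) = 5/33 ≈ 0.15152)
F = 16 (F = 4**2 = 16)
m(s) = 5/33
22286 + m(-9)*F = 22286 + (5/33)*16 = 22286 + 80/33 = 735518/33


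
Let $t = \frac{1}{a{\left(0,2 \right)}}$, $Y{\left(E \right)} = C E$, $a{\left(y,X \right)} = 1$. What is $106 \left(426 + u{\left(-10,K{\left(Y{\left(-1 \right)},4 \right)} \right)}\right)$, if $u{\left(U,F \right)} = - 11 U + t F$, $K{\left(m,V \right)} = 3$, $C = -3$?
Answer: $57134$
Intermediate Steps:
$Y{\left(E \right)} = - 3 E$
$t = 1$ ($t = 1^{-1} = 1$)
$u{\left(U,F \right)} = F - 11 U$ ($u{\left(U,F \right)} = - 11 U + 1 F = - 11 U + F = F - 11 U$)
$106 \left(426 + u{\left(-10,K{\left(Y{\left(-1 \right)},4 \right)} \right)}\right) = 106 \left(426 + \left(3 - -110\right)\right) = 106 \left(426 + \left(3 + 110\right)\right) = 106 \left(426 + 113\right) = 106 \cdot 539 = 57134$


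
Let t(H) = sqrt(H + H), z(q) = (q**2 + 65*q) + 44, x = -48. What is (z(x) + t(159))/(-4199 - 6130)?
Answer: 772/10329 - sqrt(318)/10329 ≈ 0.073015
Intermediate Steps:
z(q) = 44 + q**2 + 65*q
t(H) = sqrt(2)*sqrt(H) (t(H) = sqrt(2*H) = sqrt(2)*sqrt(H))
(z(x) + t(159))/(-4199 - 6130) = ((44 + (-48)**2 + 65*(-48)) + sqrt(2)*sqrt(159))/(-4199 - 6130) = ((44 + 2304 - 3120) + sqrt(318))/(-10329) = (-772 + sqrt(318))*(-1/10329) = 772/10329 - sqrt(318)/10329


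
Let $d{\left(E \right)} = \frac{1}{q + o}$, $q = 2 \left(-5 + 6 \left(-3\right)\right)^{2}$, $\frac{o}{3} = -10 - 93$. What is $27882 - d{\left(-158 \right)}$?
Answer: $\frac{20883617}{749} \approx 27882.0$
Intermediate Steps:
$o = -309$ ($o = 3 \left(-10 - 93\right) = 3 \left(-103\right) = -309$)
$q = 1058$ ($q = 2 \left(-5 - 18\right)^{2} = 2 \left(-23\right)^{2} = 2 \cdot 529 = 1058$)
$d{\left(E \right)} = \frac{1}{749}$ ($d{\left(E \right)} = \frac{1}{1058 - 309} = \frac{1}{749}$)
$27882 - d{\left(-158 \right)} = 27882 - \frac{1}{749} = \frac{20883617}{749}$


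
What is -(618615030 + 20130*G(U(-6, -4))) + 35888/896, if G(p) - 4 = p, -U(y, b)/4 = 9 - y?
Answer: -34579311757/56 ≈ -6.1749e+8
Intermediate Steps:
U(y, b) = -36 + 4*y (U(y, b) = -4*(9 - y) = -36 + 4*y)
G(p) = 4 + p
-(618615030 + 20130*G(U(-6, -4))) + 35888/896 = -(618695550 + 20130*(-36 + 4*(-6))) + 35888/896 = -(618695550 + 20130*(-36 - 24)) + 35888*(1/896) = -20130/(1/(30731 + (4 - 60))) + 2243/56 = -20130/(1/(30731 - 56)) + 2243/56 = -20130/(1/30675) + 2243/56 = -20130/1/30675 + 2243/56 = -20130*30675 + 2243/56 = -617487750 + 2243/56 = -34579311757/56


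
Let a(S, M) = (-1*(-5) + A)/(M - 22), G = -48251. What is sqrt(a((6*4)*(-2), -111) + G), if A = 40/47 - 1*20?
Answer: 4*I*sqrt(6661639)/47 ≈ 219.66*I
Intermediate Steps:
A = -900/47 (A = 40*(1/47) - 20 = 40/47 - 20 = -900/47 ≈ -19.149)
a(S, M) = -665/(47*(-22 + M)) (a(S, M) = (-1*(-5) - 900/47)/(M - 22) = (5 - 900/47)/(-22 + M) = -665/(47*(-22 + M)))
sqrt(a((6*4)*(-2), -111) + G) = sqrt(-665/(-1034 + 47*(-111)) - 48251) = sqrt(-665/(-1034 - 5217) - 48251) = sqrt(-665/(-6251) - 48251) = sqrt(-665*(-1/6251) - 48251) = sqrt(5/47 - 48251) = sqrt(-2267792/47) = 4*I*sqrt(6661639)/47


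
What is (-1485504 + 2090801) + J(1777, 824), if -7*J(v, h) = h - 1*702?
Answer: 4236957/7 ≈ 6.0528e+5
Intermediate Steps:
J(v, h) = 702/7 - h/7 (J(v, h) = -(h - 1*702)/7 = -(h - 702)/7 = -(-702 + h)/7 = 702/7 - h/7)
(-1485504 + 2090801) + J(1777, 824) = (-1485504 + 2090801) + (702/7 - ⅐*824) = 605297 + (702/7 - 824/7) = 605297 - 122/7 = 4236957/7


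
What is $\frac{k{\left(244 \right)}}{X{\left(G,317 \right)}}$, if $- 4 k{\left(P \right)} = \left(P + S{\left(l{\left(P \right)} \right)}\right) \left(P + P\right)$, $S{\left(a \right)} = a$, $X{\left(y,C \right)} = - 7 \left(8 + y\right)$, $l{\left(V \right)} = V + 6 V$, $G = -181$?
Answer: $- \frac{238144}{1211} \approx -196.65$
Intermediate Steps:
$l{\left(V \right)} = 7 V$
$X{\left(y,C \right)} = -56 - 7 y$
$k{\left(P \right)} = - 4 P^{2}$ ($k{\left(P \right)} = - \frac{\left(P + 7 P\right) \left(P + P\right)}{4} = - \frac{8 P 2 P}{4} = - \frac{16 P^{2}}{4} = - 4 P^{2}$)
$\frac{k{\left(244 \right)}}{X{\left(G,317 \right)}} = \frac{\left(-4\right) 244^{2}}{-56 - -1267} = \frac{\left(-4\right) 59536}{-56 + 1267} = - \frac{238144}{1211}$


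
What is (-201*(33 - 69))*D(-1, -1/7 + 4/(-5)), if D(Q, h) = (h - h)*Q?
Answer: 0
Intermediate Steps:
D(Q, h) = 0 (D(Q, h) = 0*Q = 0)
(-201*(33 - 69))*D(-1, -1/7 + 4/(-5)) = -201*(33 - 69)*0 = -201*(-36)*0 = 7236*0 = 0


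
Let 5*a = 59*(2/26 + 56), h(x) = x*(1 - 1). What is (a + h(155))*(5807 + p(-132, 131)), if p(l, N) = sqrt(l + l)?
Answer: 249764877/65 + 86022*I*sqrt(66)/65 ≈ 3.8425e+6 + 10751.0*I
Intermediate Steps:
p(l, N) = sqrt(2)*sqrt(l) (p(l, N) = sqrt(2*l) = sqrt(2)*sqrt(l))
h(x) = 0 (h(x) = x*0 = 0)
a = 43011/65 (a = (59*(2/26 + 56))/5 = (59*(2*(1/26) + 56))/5 = (59*(1/13 + 56))/5 = (59*(729/13))/5 = (1/5)*(43011/13) = 43011/65 ≈ 661.71)
(a + h(155))*(5807 + p(-132, 131)) = (43011/65 + 0)*(5807 + sqrt(2)*sqrt(-132)) = 43011*(5807 + sqrt(2)*(2*I*sqrt(33)))/65 = 43011*(5807 + 2*I*sqrt(66))/65 = 249764877/65 + 86022*I*sqrt(66)/65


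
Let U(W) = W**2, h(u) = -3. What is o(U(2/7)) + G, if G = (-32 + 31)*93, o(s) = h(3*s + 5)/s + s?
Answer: -25415/196 ≈ -129.67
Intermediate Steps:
o(s) = s - 3/s (o(s) = -3/s + s = s - 3/s)
G = -93 (G = -1*93 = -93)
o(U(2/7)) + G = ((2/7)**2 - 3/((2/7)**2)) - 93 = (4/49 - 3/4/49) - 93 = (4/49 - 3*49/4) - 93 = (4/49 - 147/4) - 93 = -7187/196 - 93 = -25415/196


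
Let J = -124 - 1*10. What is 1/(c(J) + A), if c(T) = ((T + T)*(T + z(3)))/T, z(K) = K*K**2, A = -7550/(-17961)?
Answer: -17961/3836104 ≈ -0.0046821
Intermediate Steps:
J = -134 (J = -124 - 10 = -134)
A = 7550/17961 (A = -7550*(-1/17961) = 7550/17961 ≈ 0.42036)
z(K) = K**3
c(T) = 54 + 2*T (c(T) = ((T + T)*(T + 3**3))/T = ((2*T)*(T + 27))/T = ((2*T)*(27 + T))/T = (2*T*(27 + T))/T = 54 + 2*T)
1/(c(J) + A) = 1/((54 + 2*(-134)) + 7550/17961) = 1/((54 - 268) + 7550/17961) = 1/(-214 + 7550/17961) = 1/(-3836104/17961) = -17961/3836104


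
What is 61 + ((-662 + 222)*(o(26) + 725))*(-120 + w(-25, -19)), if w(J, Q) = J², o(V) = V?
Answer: -166872139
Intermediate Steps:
61 + ((-662 + 222)*(o(26) + 725))*(-120 + w(-25, -19)) = 61 + ((-662 + 222)*(26 + 725))*(-120 + (-25)²) = 61 + (-440*751)*(-120 + 625) = 61 - 330440*505 = 61 - 166872200 = -166872139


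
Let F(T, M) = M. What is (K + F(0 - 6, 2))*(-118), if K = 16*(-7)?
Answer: 12980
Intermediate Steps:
K = -112
(K + F(0 - 6, 2))*(-118) = (-112 + 2)*(-118) = -110*(-118) = 12980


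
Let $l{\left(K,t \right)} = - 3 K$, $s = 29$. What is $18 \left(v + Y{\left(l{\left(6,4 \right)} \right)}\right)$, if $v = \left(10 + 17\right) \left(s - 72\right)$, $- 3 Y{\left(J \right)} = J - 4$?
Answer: $-20766$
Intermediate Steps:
$Y{\left(J \right)} = \frac{4}{3} - \frac{J}{3}$ ($Y{\left(J \right)} = - \frac{J - 4}{3} = - \frac{-4 + J}{3} = \frac{4}{3} - \frac{J}{3}$)
$v = -1161$ ($v = \left(10 + 17\right) \left(29 - 72\right) = 27 \left(-43\right) = -1161$)
$18 \left(v + Y{\left(l{\left(6,4 \right)} \right)}\right) = 18 \left(-1161 - \left(- \frac{4}{3} + \frac{\left(-3\right) 6}{3}\right)\right) = 18 \left(-1161 + \left(\frac{4}{3} - -6\right)\right) = 18 \left(-1161 + \left(\frac{4}{3} + 6\right)\right) = 18 \left(-1161 + \frac{22}{3}\right) = 18 \left(- \frac{3461}{3}\right) = -20766$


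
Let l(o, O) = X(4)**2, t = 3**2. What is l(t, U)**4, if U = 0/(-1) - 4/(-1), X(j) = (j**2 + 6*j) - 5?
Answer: 2251875390625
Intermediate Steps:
X(j) = -5 + j**2 + 6*j
t = 9
U = 4 (U = 0*(-1) - 4*(-1) = 0 + 4 = 4)
l(o, O) = 1225 (l(o, O) = (-5 + 4**2 + 6*4)**2 = (-5 + 16 + 24)**2 = 35**2 = 1225)
l(t, U)**4 = 1225**4 = 2251875390625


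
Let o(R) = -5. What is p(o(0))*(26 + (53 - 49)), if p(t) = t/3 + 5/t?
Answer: -80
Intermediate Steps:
p(t) = 5/t + t/3 (p(t) = t*(1/3) + 5/t = t/3 + 5/t = 5/t + t/3)
p(o(0))*(26 + (53 - 49)) = (5/(-5) + (1/3)*(-5))*(26 + (53 - 49)) = (5*(-1/5) - 5/3)*(26 + 4) = (-1 - 5/3)*30 = -8/3*30 = -80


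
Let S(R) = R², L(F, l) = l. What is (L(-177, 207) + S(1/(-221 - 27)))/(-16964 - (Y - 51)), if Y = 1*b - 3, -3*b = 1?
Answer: -38193987/3120036416 ≈ -0.012242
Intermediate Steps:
b = -⅓ (b = -⅓*1 = -⅓ ≈ -0.33333)
Y = -10/3 (Y = 1*(-⅓) - 3 = -⅓ - 3 = -10/3 ≈ -3.3333)
(L(-177, 207) + S(1/(-221 - 27)))/(-16964 - (Y - 51)) = (207 + (1/(-221 - 27))²)/(-16964 - (-10/3 - 51)) = (207 + (1/(-248))²)/(-16964 - 1*(-163/3)) = (207 + (-1/248)²)/(-16964 + 163/3) = (207 + 1/61504)/(-50729/3) = (12731329/61504)*(-3/50729) = -38193987/3120036416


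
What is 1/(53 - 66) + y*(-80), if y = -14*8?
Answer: 116479/13 ≈ 8959.9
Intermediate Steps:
y = -112
1/(53 - 66) + y*(-80) = 1/(53 - 66) - 112*(-80) = 1/(-13) + 8960 = -1/13 + 8960 = 116479/13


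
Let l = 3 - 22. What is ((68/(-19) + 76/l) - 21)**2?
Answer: 294849/361 ≈ 816.76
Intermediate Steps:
l = -19
((68/(-19) + 76/l) - 21)**2 = ((68/(-19) + 76/(-19)) - 21)**2 = ((68*(-1/19) + 76*(-1/19)) - 21)**2 = ((-68/19 - 4) - 21)**2 = (-144/19 - 21)**2 = (-543/19)**2 = 294849/361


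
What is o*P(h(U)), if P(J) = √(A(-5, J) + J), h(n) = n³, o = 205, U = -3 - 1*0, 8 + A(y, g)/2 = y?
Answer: 205*I*√53 ≈ 1492.4*I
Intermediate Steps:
A(y, g) = -16 + 2*y
U = -3 (U = -3 + 0 = -3)
P(J) = √(-26 + J) (P(J) = √((-16 + 2*(-5)) + J) = √((-16 - 10) + J) = √(-26 + J))
o*P(h(U)) = 205*√(-26 + (-3)³) = 205*√(-26 - 27) = 205*√(-53) = 205*(I*√53) = 205*I*√53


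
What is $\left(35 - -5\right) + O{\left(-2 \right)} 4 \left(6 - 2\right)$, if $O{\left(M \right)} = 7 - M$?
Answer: $184$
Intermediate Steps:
$\left(35 - -5\right) + O{\left(-2 \right)} 4 \left(6 - 2\right) = \left(35 - -5\right) + \left(7 - -2\right) 4 \left(6 - 2\right) = \left(35 + 5\right) + \left(7 + 2\right) 4 \cdot 4 = 40 + 9 \cdot 16 = 40 + 144 = 184$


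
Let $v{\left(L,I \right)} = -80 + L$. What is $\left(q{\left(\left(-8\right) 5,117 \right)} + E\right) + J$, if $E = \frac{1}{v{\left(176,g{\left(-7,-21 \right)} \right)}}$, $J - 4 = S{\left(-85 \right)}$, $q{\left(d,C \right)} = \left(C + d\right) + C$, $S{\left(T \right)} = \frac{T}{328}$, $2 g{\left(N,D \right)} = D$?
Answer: $\frac{778349}{3936} \approx 197.75$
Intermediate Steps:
$g{\left(N,D \right)} = \frac{D}{2}$
$S{\left(T \right)} = \frac{T}{328}$ ($S{\left(T \right)} = T \frac{1}{328} = \frac{T}{328}$)
$q{\left(d,C \right)} = d + 2 C$
$J = \frac{1227}{328}$ ($J = 4 + \frac{1}{328} \left(-85\right) = 4 - \frac{85}{328} = \frac{1227}{328} \approx 3.7409$)
$E = \frac{1}{96}$ ($E = \frac{1}{-80 + 176} = \frac{1}{96} \approx 0.010417$)
$\left(q{\left(\left(-8\right) 5,117 \right)} + E\right) + J = \left(\left(\left(-8\right) 5 + 2 \cdot 117\right) + \frac{1}{96}\right) + \frac{1227}{328} = \left(\left(-40 + 234\right) + \frac{1}{96}\right) + \frac{1227}{328} = \left(194 + \frac{1}{96}\right) + \frac{1227}{328} = \frac{18625}{96} + \frac{1227}{328} = \frac{778349}{3936}$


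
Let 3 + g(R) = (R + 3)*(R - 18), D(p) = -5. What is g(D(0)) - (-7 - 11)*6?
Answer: 151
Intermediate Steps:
g(R) = -3 + (-18 + R)*(3 + R) (g(R) = -3 + (R + 3)*(R - 18) = -3 + (3 + R)*(-18 + R) = -3 + (-18 + R)*(3 + R))
g(D(0)) - (-7 - 11)*6 = (-57 + (-5)² - 15*(-5)) - (-7 - 11)*6 = (-57 + 25 + 75) - (-18)*6 = 43 - 1*(-108) = 43 + 108 = 151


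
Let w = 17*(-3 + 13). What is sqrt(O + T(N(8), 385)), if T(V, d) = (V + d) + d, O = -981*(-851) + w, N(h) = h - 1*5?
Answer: sqrt(835774) ≈ 914.21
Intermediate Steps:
w = 170 (w = 17*10 = 170)
N(h) = -5 + h (N(h) = h - 5 = -5 + h)
O = 835001 (O = -981*(-851) + 170 = 834831 + 170 = 835001)
T(V, d) = V + 2*d
sqrt(O + T(N(8), 385)) = sqrt(835001 + ((-5 + 8) + 2*385)) = sqrt(835001 + (3 + 770)) = sqrt(835001 + 773) = sqrt(835774)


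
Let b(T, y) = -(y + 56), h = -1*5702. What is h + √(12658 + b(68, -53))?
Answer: -5702 + √12655 ≈ -5589.5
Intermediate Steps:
h = -5702
b(T, y) = -56 - y (b(T, y) = -(56 + y) = -56 - y)
h + √(12658 + b(68, -53)) = -5702 + √(12658 + (-56 - 1*(-53))) = -5702 + √(12658 + (-56 + 53)) = -5702 + √(12658 - 3) = -5702 + √12655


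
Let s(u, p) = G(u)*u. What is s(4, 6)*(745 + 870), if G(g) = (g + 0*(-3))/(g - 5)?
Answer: -25840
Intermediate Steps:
G(g) = g/(-5 + g) (G(g) = (g + 0)/(-5 + g) = g/(-5 + g))
s(u, p) = u**2/(-5 + u) (s(u, p) = (u/(-5 + u))*u = u**2/(-5 + u))
s(4, 6)*(745 + 870) = (4**2/(-5 + 4))*(745 + 870) = (16/(-1))*1615 = (16*(-1))*1615 = -16*1615 = -25840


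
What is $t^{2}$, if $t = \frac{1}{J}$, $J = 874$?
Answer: $\frac{1}{763876} \approx 1.3091 \cdot 10^{-6}$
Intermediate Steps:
$t = \frac{1}{874} \approx 0.0011442$
$t^{2} = \left(\frac{1}{874}\right)^{2} = \frac{1}{763876}$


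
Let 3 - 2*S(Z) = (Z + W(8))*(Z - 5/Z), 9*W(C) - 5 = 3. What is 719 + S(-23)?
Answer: 194011/414 ≈ 468.63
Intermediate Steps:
W(C) = 8/9 (W(C) = 5/9 + (⅑)*3 = 5/9 + ⅓ = 8/9)
S(Z) = 3/2 - (8/9 + Z)*(Z - 5/Z)/2 (S(Z) = 3/2 - (Z + 8/9)*(Z - 5/Z)/2 = 3/2 - (8/9 + Z)*(Z - 5/Z)/2)
719 + S(-23) = 719 + (1/18)*(40 - 1*(-23)*(-72 + 8*(-23) + 9*(-23)²))/(-23) = 719 + (1/18)*(-1/23)*(40 - 1*(-23)*(-72 - 184 + 9*529)) = 719 + (1/18)*(-1/23)*(40 - 1*(-23)*(-72 - 184 + 4761)) = 719 + (1/18)*(-1/23)*(40 - 1*(-23)*4505) = 719 + (1/18)*(-1/23)*(40 + 103615) = 719 + (1/18)*(-1/23)*103655 = 719 - 103655/414 = 194011/414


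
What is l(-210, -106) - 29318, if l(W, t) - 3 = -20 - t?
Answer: -29229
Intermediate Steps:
l(W, t) = -17 - t (l(W, t) = 3 + (-20 - t) = -17 - t)
l(-210, -106) - 29318 = (-17 - 1*(-106)) - 29318 = (-17 + 106) - 29318 = 89 - 29318 = -29229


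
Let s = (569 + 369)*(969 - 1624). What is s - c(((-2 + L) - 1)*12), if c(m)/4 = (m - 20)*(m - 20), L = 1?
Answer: -622134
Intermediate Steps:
s = -614390 (s = 938*(-655) = -614390)
c(m) = 4*(-20 + m)² (c(m) = 4*((m - 20)*(m - 20)) = 4*((-20 + m)*(-20 + m)) = 4*(-20 + m)²)
s - c(((-2 + L) - 1)*12) = -614390 - 4*(-20 + ((-2 + 1) - 1)*12)² = -614390 - 4*(-20 + (-1 - 1)*12)² = -614390 - 4*(-20 - 2*12)² = -614390 - 4*(-20 - 24)² = -614390 - 4*(-44)² = -614390 - 4*1936 = -614390 - 1*7744 = -614390 - 7744 = -622134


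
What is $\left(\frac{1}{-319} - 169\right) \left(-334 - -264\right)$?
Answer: $\frac{3773840}{319} \approx 11830.0$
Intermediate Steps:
$\left(\frac{1}{-319} - 169\right) \left(-334 - -264\right) = \left(- \frac{1}{319} - 169\right) \left(-334 + 264\right) = \left(- \frac{53912}{319}\right) \left(-70\right) = \frac{3773840}{319}$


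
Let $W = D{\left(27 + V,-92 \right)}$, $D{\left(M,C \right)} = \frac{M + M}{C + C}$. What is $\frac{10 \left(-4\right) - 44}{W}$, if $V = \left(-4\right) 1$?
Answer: $336$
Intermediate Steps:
$V = -4$
$D{\left(M,C \right)} = \frac{M}{C}$ ($D{\left(M,C \right)} = \frac{2 M}{2 C} = 2 M \frac{1}{2 C} = \frac{M}{C}$)
$W = - \frac{1}{4}$ ($W = \frac{27 - 4}{-92} = 23 \left(- \frac{1}{92}\right) = - \frac{1}{4} \approx -0.25$)
$\frac{10 \left(-4\right) - 44}{W} = \frac{10 \left(-4\right) - 44}{- \frac{1}{4}} = \left(-40 - 44\right) \left(-4\right) = \left(-84\right) \left(-4\right) = 336$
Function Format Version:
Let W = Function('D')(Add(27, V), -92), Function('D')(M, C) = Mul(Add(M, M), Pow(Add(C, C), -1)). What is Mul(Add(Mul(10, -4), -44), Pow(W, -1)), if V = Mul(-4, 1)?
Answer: 336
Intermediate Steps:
V = -4
Function('D')(M, C) = Mul(M, Pow(C, -1)) (Function('D')(M, C) = Mul(Mul(2, M), Pow(Mul(2, C), -1)) = Mul(Mul(2, M), Mul(Rational(1, 2), Pow(C, -1))) = Mul(M, Pow(C, -1)))
W = Rational(-1, 4) (W = Mul(Add(27, -4), Pow(-92, -1)) = Mul(23, Rational(-1, 92)) = Rational(-1, 4) ≈ -0.25000)
Mul(Add(Mul(10, -4), -44), Pow(W, -1)) = Mul(Add(Mul(10, -4), -44), Pow(Rational(-1, 4), -1)) = Mul(Add(-40, -44), -4) = Mul(-84, -4) = 336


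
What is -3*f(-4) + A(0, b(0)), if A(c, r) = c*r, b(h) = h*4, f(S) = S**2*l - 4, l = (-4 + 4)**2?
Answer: 12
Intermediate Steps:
l = 0 (l = 0**2 = 0)
f(S) = -4 (f(S) = S**2*0 - 4 = 0 - 4 = -4)
b(h) = 4*h
-3*f(-4) + A(0, b(0)) = -3*(-4) + 0*(4*0) = 12 + 0*0 = 12 + 0 = 12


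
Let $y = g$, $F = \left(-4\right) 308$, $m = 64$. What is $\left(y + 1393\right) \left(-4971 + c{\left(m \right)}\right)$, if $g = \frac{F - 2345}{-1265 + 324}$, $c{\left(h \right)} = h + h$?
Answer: $- \frac{6365590770}{941} \approx -6.7647 \cdot 10^{6}$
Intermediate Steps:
$F = -1232$
$c{\left(h \right)} = 2 h$
$g = \frac{3577}{941}$ ($g = \frac{-1232 - 2345}{-1265 + 324} = - \frac{3577}{-941} = \left(-3577\right) \left(- \frac{1}{941}\right) = \frac{3577}{941} \approx 3.8013$)
$y = \frac{3577}{941} \approx 3.8013$
$\left(y + 1393\right) \left(-4971 + c{\left(m \right)}\right) = \left(\frac{3577}{941} + 1393\right) \left(-4971 + 2 \cdot 64\right) = \frac{1314390 \left(-4971 + 128\right)}{941} = \frac{1314390}{941} \left(-4843\right) = - \frac{6365590770}{941}$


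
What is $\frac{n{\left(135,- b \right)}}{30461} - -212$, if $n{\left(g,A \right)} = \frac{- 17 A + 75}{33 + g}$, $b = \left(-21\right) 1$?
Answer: $\frac{180816449}{852908} \approx 212.0$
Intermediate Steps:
$b = -21$
$n{\left(g,A \right)} = \frac{75 - 17 A}{33 + g}$
$\frac{n{\left(135,- b \right)}}{30461} - -212 = \frac{\frac{1}{33 + 135} \left(75 - 17 \left(\left(-1\right) \left(-21\right)\right)\right)}{30461} - -212 = \frac{75 - 357}{168} \cdot \frac{1}{30461} + 212 = \frac{1}{168} \left(-282\right) \frac{1}{30461} + 212 = \left(- \frac{47}{28}\right) \frac{1}{30461} + 212 = - \frac{47}{852908} + 212 = \frac{180816449}{852908}$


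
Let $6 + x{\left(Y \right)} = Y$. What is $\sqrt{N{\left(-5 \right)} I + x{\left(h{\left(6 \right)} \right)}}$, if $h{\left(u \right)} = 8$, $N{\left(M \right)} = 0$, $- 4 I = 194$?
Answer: $\sqrt{2} \approx 1.4142$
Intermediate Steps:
$I = - \frac{97}{2}$ ($I = \left(- \frac{1}{4}\right) 194 = - \frac{97}{2} \approx -48.5$)
$x{\left(Y \right)} = -6 + Y$
$\sqrt{N{\left(-5 \right)} I + x{\left(h{\left(6 \right)} \right)}} = \sqrt{0 \left(- \frac{97}{2}\right) + \left(-6 + 8\right)} = \sqrt{0 + 2} = \sqrt{2}$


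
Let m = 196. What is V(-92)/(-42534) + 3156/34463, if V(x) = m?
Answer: 63741278/732924621 ≈ 0.086968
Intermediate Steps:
V(x) = 196
V(-92)/(-42534) + 3156/34463 = 196/(-42534) + 3156/34463 = 196*(-1/42534) + 3156*(1/34463) = -98/21267 + 3156/34463 = 63741278/732924621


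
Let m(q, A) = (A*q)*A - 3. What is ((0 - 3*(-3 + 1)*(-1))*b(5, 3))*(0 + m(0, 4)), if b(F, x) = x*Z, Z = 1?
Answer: 54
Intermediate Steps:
b(F, x) = x (b(F, x) = x*1 = x)
m(q, A) = -3 + q*A² (m(q, A) = q*A² - 3 = -3 + q*A²)
((0 - 3*(-3 + 1)*(-1))*b(5, 3))*(0 + m(0, 4)) = ((0 - 3*(-3 + 1)*(-1))*3)*(0 + (-3 + 0*4²)) = ((0 - (-6)*(-1))*3)*(0 + (-3 + 0*16)) = ((0 - 3*2)*3)*(0 + (-3 + 0)) = ((0 - 6)*3)*(0 - 3) = -6*3*(-3) = -18*(-3) = 54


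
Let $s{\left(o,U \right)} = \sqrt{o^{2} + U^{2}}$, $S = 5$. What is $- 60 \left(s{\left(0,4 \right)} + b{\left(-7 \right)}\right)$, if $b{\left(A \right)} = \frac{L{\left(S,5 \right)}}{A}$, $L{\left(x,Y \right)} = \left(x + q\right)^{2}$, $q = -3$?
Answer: $- \frac{1440}{7} \approx -205.71$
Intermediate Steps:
$L{\left(x,Y \right)} = \left(-3 + x\right)^{2}$ ($L{\left(x,Y \right)} = \left(x - 3\right)^{2} = \left(-3 + x\right)^{2}$)
$b{\left(A \right)} = \frac{4}{A}$ ($b{\left(A \right)} = \frac{\left(-3 + 5\right)^{2}}{A} = \frac{2^{2}}{A} = \frac{4}{A}$)
$s{\left(o,U \right)} = \sqrt{U^{2} + o^{2}}$
$- 60 \left(s{\left(0,4 \right)} + b{\left(-7 \right)}\right) = - 60 \left(\sqrt{4^{2} + 0^{2}} + \frac{4}{-7}\right) = - 60 \left(\sqrt{16 + 0} + 4 \left(- \frac{1}{7}\right)\right) = - 60 \left(\sqrt{16} - \frac{4}{7}\right) = - 60 \left(4 - \frac{4}{7}\right) = \left(-60\right) \frac{24}{7} = - \frac{1440}{7}$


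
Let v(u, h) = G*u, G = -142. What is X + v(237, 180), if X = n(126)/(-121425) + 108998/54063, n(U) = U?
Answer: -73637270852546/2188199925 ≈ -33652.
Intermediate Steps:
v(u, h) = -142*u
X = 4409423404/2188199925 (X = 126/(-121425) + 108998/54063 = 126*(-1/121425) + 108998*(1/54063) = -42/40475 + 108998/54063 = 4409423404/2188199925 ≈ 2.0151)
X + v(237, 180) = 4409423404/2188199925 - 142*237 = 4409423404/2188199925 - 33654 = -73637270852546/2188199925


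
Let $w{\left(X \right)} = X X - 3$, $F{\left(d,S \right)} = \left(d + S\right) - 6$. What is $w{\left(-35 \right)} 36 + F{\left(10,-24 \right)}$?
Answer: $43972$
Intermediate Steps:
$F{\left(d,S \right)} = -6 + S + d$ ($F{\left(d,S \right)} = \left(S + d\right) - 6 = -6 + S + d$)
$w{\left(X \right)} = -3 + X^{2}$ ($w{\left(X \right)} = X^{2} - 3 = -3 + X^{2}$)
$w{\left(-35 \right)} 36 + F{\left(10,-24 \right)} = \left(-3 + \left(-35\right)^{2}\right) 36 - 20 = \left(-3 + 1225\right) 36 - 20 = 1222 \cdot 36 - 20 = 43992 - 20 = 43972$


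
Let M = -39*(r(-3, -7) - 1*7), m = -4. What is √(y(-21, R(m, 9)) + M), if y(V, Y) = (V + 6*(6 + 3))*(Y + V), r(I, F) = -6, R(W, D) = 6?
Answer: 2*√3 ≈ 3.4641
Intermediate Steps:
y(V, Y) = (54 + V)*(V + Y) (y(V, Y) = (V + 6*9)*(V + Y) = (V + 54)*(V + Y) = (54 + V)*(V + Y))
M = 507 (M = -39*(-6 - 1*7) = -39*(-6 - 7) = -39*(-13) = 507)
√(y(-21, R(m, 9)) + M) = √(((-21)² + 54*(-21) + 54*6 - 21*6) + 507) = √((441 - 1134 + 324 - 126) + 507) = √(-495 + 507) = √12 = 2*√3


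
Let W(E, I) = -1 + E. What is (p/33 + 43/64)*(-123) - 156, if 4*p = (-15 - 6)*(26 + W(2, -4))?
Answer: 203949/704 ≈ 289.70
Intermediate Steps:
p = -567/4 (p = ((-15 - 6)*(26 + (-1 + 2)))/4 = (-21*(26 + 1))/4 = (-21*27)/4 = (¼)*(-567) = -567/4 ≈ -141.75)
(p/33 + 43/64)*(-123) - 156 = (-567/4/33 + 43/64)*(-123) - 156 = (-567/4*1/33 + 43*(1/64))*(-123) - 156 = (-189/44 + 43/64)*(-123) - 156 = -2551/704*(-123) - 156 = 313773/704 - 156 = 203949/704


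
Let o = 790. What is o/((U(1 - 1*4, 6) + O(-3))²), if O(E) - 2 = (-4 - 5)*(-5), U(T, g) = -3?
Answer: 395/968 ≈ 0.40806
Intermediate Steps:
O(E) = 47 (O(E) = 2 + (-4 - 5)*(-5) = 2 - 9*(-5) = 2 + 45 = 47)
o/((U(1 - 1*4, 6) + O(-3))²) = 790/((-3 + 47)²) = 790/(44²) = 790/1936 = 790*(1/1936) = 395/968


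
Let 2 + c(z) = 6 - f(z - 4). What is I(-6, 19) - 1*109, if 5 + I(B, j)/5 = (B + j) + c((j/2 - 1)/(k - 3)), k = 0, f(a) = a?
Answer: -89/6 ≈ -14.833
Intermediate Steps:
c(z) = 8 - z (c(z) = -2 + (6 - (z - 4)) = -2 + (6 - (-4 + z)) = -2 + (6 + (4 - z)) = -2 + (10 - z) = 8 - z)
I(B, j) = 40/3 + 5*B + 35*j/6 (I(B, j) = -25 + 5*((B + j) + (8 - (j/2 - 1)/(0 - 3))) = -25 + 5*((B + j) + (8 - (j*(½) - 1)/(-3))) = -25 + 5*((B + j) + (8 - (j/2 - 1)*(-1)/3)) = -25 + 5*((B + j) + (8 - (-1 + j/2)*(-1)/3)) = -25 + 5*((B + j) + (8 - (⅓ - j/6))) = -25 + 5*((B + j) + (8 + (-⅓ + j/6))) = -25 + 5*((B + j) + (23/3 + j/6)) = -25 + 5*(23/3 + B + 7*j/6) = -25 + (115/3 + 5*B + 35*j/6) = 40/3 + 5*B + 35*j/6)
I(-6, 19) - 1*109 = (40/3 + 5*(-6) + (35/6)*19) - 1*109 = (40/3 - 30 + 665/6) - 109 = 565/6 - 109 = -89/6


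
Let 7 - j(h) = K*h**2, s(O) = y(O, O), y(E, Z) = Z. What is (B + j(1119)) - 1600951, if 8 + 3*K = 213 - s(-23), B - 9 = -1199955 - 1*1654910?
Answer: -99620036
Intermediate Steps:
s(O) = O
B = -2854856 (B = 9 + (-1199955 - 1*1654910) = 9 + (-1199955 - 1654910) = 9 - 2854865 = -2854856)
K = 76 (K = -8/3 + (213 - 1*(-23))/3 = -8/3 + (213 + 23)/3 = -8/3 + (1/3)*236 = -8/3 + 236/3 = 76)
j(h) = 7 - 76*h**2
(B + j(1119)) - 1600951 = (-2854856 + (7 - 76*1119**2)) - 1600951 = (-2854856 + (7 - 76*1252161)) - 1600951 = (-2854856 + (7 - 95164236)) - 1600951 = (-2854856 - 95164229) - 1600951 = -98019085 - 1600951 = -99620036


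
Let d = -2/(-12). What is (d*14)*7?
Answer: 49/3 ≈ 16.333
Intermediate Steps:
d = 1/6 (d = -2*(-1/12) = 1/6 ≈ 0.16667)
(d*14)*7 = ((1/6)*14)*7 = (7/3)*7 = 49/3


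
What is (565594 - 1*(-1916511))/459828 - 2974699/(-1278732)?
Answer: 2079577373/269229294 ≈ 7.7242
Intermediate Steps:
(565594 - 1*(-1916511))/459828 - 2974699/(-1278732) = (565594 + 1916511)*(1/459828) - 2974699*(-1/1278732) = 2482105*(1/459828) + 32689/14052 = 2482105/459828 + 32689/14052 = 2079577373/269229294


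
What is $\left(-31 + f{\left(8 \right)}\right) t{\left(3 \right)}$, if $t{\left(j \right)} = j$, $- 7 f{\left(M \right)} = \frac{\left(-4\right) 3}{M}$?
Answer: $- \frac{1293}{14} \approx -92.357$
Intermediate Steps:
$f{\left(M \right)} = \frac{12}{7 M}$ ($f{\left(M \right)} = - \frac{\left(-4\right) 3 \frac{1}{M}}{7} = - \frac{\left(-12\right) \frac{1}{M}}{7} = \frac{12}{7 M}$)
$\left(-31 + f{\left(8 \right)}\right) t{\left(3 \right)} = \left(-31 + \frac{12}{7 \cdot 8}\right) 3 = \left(-31 + \frac{12}{7} \cdot \frac{1}{8}\right) 3 = \left(-31 + \frac{3}{14}\right) 3 = \left(- \frac{431}{14}\right) 3 = - \frac{1293}{14}$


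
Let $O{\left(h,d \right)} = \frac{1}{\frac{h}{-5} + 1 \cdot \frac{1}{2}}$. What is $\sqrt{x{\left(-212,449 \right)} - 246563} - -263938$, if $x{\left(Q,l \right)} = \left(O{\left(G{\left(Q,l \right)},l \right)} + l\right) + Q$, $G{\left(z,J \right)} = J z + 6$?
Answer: $263938 + \frac{2 i \sqrt{2231735492452699}}{190369} \approx 2.6394 \cdot 10^{5} + 496.31 i$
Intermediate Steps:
$G{\left(z,J \right)} = 6 + J z$
$O{\left(h,d \right)} = \frac{1}{\frac{1}{2} - \frac{h}{5}}$ ($O{\left(h,d \right)} = \frac{1}{h \left(- \frac{1}{5}\right) + 1 \cdot \frac{1}{2}} = \frac{1}{- \frac{h}{5} + \frac{1}{2}} = \frac{1}{\frac{1}{2} - \frac{h}{5}}$)
$x{\left(Q,l \right)} = Q + l - \frac{10}{7 + 2 Q l}$ ($x{\left(Q,l \right)} = \left(- \frac{10}{-5 + 2 \left(6 + l Q\right)} + l\right) + Q = \left(- \frac{10}{-5 + 2 \left(6 + Q l\right)} + l\right) + Q = \left(- \frac{10}{-5 + \left(12 + 2 Q l\right)} + l\right) + Q = \left(- \frac{10}{7 + 2 Q l} + l\right) + Q = \left(l - \frac{10}{7 + 2 Q l}\right) + Q = Q + l - \frac{10}{7 + 2 Q l}$)
$\sqrt{x{\left(-212,449 \right)} - 246563} - -263938 = \sqrt{\frac{-10 + \left(7 + 2 \left(-212\right) 449\right) \left(-212 + 449\right)}{7 + 2 \left(-212\right) 449} - 246563} - -263938 = \sqrt{\frac{-10 + \left(7 - 190376\right) 237}{7 - 190376} - 246563} + 263938 = \sqrt{\frac{-10 - 45117453}{-190369} - 246563} + 263938 = \sqrt{- \frac{-10 - 45117453}{190369} - 246563} + 263938 = \sqrt{\left(- \frac{1}{190369}\right) \left(-45117463\right) - 246563} + 263938 = \sqrt{\frac{45117463}{190369} - 246563} + 263938 = \sqrt{- \frac{46892834284}{190369}} + 263938 = \frac{2 i \sqrt{2231735492452699}}{190369} + 263938 = 263938 + \frac{2 i \sqrt{2231735492452699}}{190369}$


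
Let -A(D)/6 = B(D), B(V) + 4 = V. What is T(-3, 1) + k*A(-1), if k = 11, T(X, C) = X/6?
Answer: 659/2 ≈ 329.50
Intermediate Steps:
B(V) = -4 + V
T(X, C) = X/6 (T(X, C) = X*(1/6) = X/6)
A(D) = 24 - 6*D (A(D) = -6*(-4 + D) = 24 - 6*D)
T(-3, 1) + k*A(-1) = (1/6)*(-3) + 11*(24 - 6*(-1)) = -1/2 + 11*(24 + 6) = -1/2 + 11*30 = -1/2 + 330 = 659/2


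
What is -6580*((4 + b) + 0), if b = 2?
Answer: -39480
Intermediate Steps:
-6580*((4 + b) + 0) = -6580*((4 + 2) + 0) = -6580*(6 + 0) = -6580*6 = -39480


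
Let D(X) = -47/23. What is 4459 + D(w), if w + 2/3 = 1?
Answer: 102510/23 ≈ 4457.0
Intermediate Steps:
w = ⅓ (w = -⅔ + 1 = ⅓ ≈ 0.33333)
D(X) = -47/23 (D(X) = -47*1/23 = -47/23)
4459 + D(w) = 4459 - 47/23 = 102510/23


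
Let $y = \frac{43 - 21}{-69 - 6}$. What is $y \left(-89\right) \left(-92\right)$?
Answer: $- \frac{180136}{75} \approx -2401.8$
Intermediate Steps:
$y = - \frac{22}{75}$ ($y = \frac{22}{-75} = 22 \left(- \frac{1}{75}\right) = - \frac{22}{75} \approx -0.29333$)
$y \left(-89\right) \left(-92\right) = \left(- \frac{22}{75}\right) \left(-89\right) \left(-92\right) = \frac{1958}{75} \left(-92\right) = - \frac{180136}{75}$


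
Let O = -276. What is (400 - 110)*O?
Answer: -80040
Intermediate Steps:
(400 - 110)*O = (400 - 110)*(-276) = 290*(-276) = -80040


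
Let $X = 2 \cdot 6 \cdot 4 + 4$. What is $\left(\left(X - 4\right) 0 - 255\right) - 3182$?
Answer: $-3437$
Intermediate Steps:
$X = 52$ ($X = 12 \cdot 4 + 4 = 48 + 4 = 52$)
$\left(\left(X - 4\right) 0 - 255\right) - 3182 = \left(\left(52 - 4\right) 0 - 255\right) - 3182 = \left(48 \cdot 0 - 255\right) - 3182 = \left(0 - 255\right) - 3182 = -255 - 3182 = -3437$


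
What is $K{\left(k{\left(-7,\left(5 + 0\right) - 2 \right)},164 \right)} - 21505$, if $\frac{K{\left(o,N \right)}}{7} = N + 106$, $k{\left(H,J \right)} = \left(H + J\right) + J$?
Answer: $-19615$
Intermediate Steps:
$k{\left(H,J \right)} = H + 2 J$
$K{\left(o,N \right)} = 742 + 7 N$ ($K{\left(o,N \right)} = 7 \left(N + 106\right) = 7 \left(106 + N\right) = 742 + 7 N$)
$K{\left(k{\left(-7,\left(5 + 0\right) - 2 \right)},164 \right)} - 21505 = \left(742 + 7 \cdot 164\right) - 21505 = \left(742 + 1148\right) - 21505 = 1890 - 21505 = -19615$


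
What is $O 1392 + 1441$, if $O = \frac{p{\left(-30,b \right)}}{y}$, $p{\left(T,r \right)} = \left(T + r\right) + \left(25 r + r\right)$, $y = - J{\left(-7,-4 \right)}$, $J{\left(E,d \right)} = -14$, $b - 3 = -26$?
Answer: $-63287$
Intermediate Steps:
$b = -23$ ($b = 3 - 26 = -23$)
$y = 14$ ($y = \left(-1\right) \left(-14\right) = 14$)
$p{\left(T,r \right)} = T + 27 r$ ($p{\left(T,r \right)} = \left(T + r\right) + 26 r = T + 27 r$)
$O = - \frac{93}{2}$ ($O = \frac{-30 + 27 \left(-23\right)}{14} = \left(-30 - 621\right) \frac{1}{14} = \left(-651\right) \frac{1}{14} = - \frac{93}{2} \approx -46.5$)
$O 1392 + 1441 = \left(- \frac{93}{2}\right) 1392 + 1441 = -64728 + 1441 = -63287$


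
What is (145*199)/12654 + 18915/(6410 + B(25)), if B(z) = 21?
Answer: 424916915/81377874 ≈ 5.2215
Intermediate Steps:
(145*199)/12654 + 18915/(6410 + B(25)) = (145*199)/12654 + 18915/(6410 + 21) = 28855*(1/12654) + 18915/6431 = 28855/12654 + 18915*(1/6431) = 28855/12654 + 18915/6431 = 424916915/81377874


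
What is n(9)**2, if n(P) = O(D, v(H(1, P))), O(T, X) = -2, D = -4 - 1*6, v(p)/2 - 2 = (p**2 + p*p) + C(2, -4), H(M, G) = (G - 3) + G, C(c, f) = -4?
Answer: 4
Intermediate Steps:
H(M, G) = -3 + 2*G (H(M, G) = (-3 + G) + G = -3 + 2*G)
v(p) = -4 + 4*p**2 (v(p) = 4 + 2*((p**2 + p*p) - 4) = 4 + 2*((p**2 + p**2) - 4) = 4 + 2*(2*p**2 - 4) = 4 + 2*(-4 + 2*p**2) = 4 + (-8 + 4*p**2) = -4 + 4*p**2)
D = -10 (D = -4 - 6 = -10)
n(P) = -2
n(9)**2 = (-2)**2 = 4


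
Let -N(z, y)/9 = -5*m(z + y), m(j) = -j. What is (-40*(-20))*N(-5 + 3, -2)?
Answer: 144000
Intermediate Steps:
N(z, y) = -45*y - 45*z (N(z, y) = -(-45)*(-(z + y)) = -(-45)*(-(y + z)) = -(-45)*(-y - z) = -9*(5*y + 5*z) = -45*y - 45*z)
(-40*(-20))*N(-5 + 3, -2) = (-40*(-20))*(-45*(-2) - 45*(-5 + 3)) = 800*(90 - 45*(-2)) = 800*(90 + 90) = 800*180 = 144000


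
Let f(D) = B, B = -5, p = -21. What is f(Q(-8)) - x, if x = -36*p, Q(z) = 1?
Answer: -761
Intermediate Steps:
f(D) = -5
x = 756 (x = -36*(-21) = 756)
f(Q(-8)) - x = -5 - 1*756 = -5 - 756 = -761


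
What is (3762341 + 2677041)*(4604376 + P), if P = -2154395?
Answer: 15776363551742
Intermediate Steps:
(3762341 + 2677041)*(4604376 + P) = (3762341 + 2677041)*(4604376 - 2154395) = 6439382*2449981 = 15776363551742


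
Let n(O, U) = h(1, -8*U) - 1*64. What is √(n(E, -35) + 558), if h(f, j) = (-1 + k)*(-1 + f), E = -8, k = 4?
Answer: √494 ≈ 22.226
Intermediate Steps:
h(f, j) = -3 + 3*f (h(f, j) = (-1 + 4)*(-1 + f) = 3*(-1 + f) = -3 + 3*f)
n(O, U) = -64 (n(O, U) = (-3 + 3*1) - 1*64 = (-3 + 3) - 64 = 0 - 64 = -64)
√(n(E, -35) + 558) = √(-64 + 558) = √494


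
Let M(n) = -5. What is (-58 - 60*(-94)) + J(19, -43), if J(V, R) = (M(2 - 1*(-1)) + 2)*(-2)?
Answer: 5588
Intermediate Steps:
J(V, R) = 6 (J(V, R) = (-5 + 2)*(-2) = -3*(-2) = 6)
(-58 - 60*(-94)) + J(19, -43) = (-58 - 60*(-94)) + 6 = (-58 + 5640) + 6 = 5582 + 6 = 5588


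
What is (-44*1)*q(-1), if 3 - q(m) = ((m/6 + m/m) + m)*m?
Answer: -374/3 ≈ -124.67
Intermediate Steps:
q(m) = 3 - m*(1 + 7*m/6) (q(m) = 3 - ((m/6 + m/m) + m)*m = 3 - ((m*(⅙) + 1) + m)*m = 3 - ((m/6 + 1) + m)*m = 3 - ((1 + m/6) + m)*m = 3 - (1 + 7*m/6)*m = 3 - m*(1 + 7*m/6))
(-44*1)*q(-1) = (-44*1)*(3 - 1*(-1) - 7/6*(-1)²) = -44*(3 + 1 - 7/6*1) = -44*(3 + 1 - 7/6) = -44*17/6 = -374/3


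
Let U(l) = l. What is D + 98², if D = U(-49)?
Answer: 9555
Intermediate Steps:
D = -49
D + 98² = -49 + 98² = -49 + 9604 = 9555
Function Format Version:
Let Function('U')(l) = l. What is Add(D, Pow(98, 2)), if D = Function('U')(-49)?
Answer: 9555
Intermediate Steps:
D = -49
Add(D, Pow(98, 2)) = Add(-49, Pow(98, 2)) = Add(-49, 9604) = 9555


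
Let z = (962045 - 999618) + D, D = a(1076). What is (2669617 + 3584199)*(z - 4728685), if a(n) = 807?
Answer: -29802253711016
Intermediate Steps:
D = 807
z = -36766 (z = (962045 - 999618) + 807 = -37573 + 807 = -36766)
(2669617 + 3584199)*(z - 4728685) = (2669617 + 3584199)*(-36766 - 4728685) = 6253816*(-4765451) = -29802253711016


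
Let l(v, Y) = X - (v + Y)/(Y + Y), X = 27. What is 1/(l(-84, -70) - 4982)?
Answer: -10/49561 ≈ -0.00020177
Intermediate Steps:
l(v, Y) = 27 - (Y + v)/(2*Y) (l(v, Y) = 27 - (v + Y)/(Y + Y) = 27 - (Y + v)/(2*Y))
1/(l(-84, -70) - 4982) = 1/((½)*(-1*(-84) + 53*(-70))/(-70) - 4982) = 1/((½)*(-1/70)*(84 - 3710) - 4982) = 1/((½)*(-1/70)*(-3626) - 4982) = 1/(259/10 - 4982) = 1/(-49561/10) = -10/49561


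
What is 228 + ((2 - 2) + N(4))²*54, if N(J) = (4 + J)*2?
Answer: 14052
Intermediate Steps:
N(J) = 8 + 2*J
228 + ((2 - 2) + N(4))²*54 = 228 + ((2 - 2) + (8 + 2*4))²*54 = 228 + (0 + (8 + 8))²*54 = 228 + (0 + 16)²*54 = 228 + 16²*54 = 228 + 256*54 = 228 + 13824 = 14052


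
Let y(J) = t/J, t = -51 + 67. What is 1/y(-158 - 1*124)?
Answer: -141/8 ≈ -17.625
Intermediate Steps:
t = 16
y(J) = 16/J
1/y(-158 - 1*124) = 1/(16/(-158 - 1*124)) = 1/(16/(-158 - 124)) = 1/(16/(-282)) = 1/(16*(-1/282)) = 1/(-8/141) = -141/8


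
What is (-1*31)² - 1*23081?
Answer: -22120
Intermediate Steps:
(-1*31)² - 1*23081 = (-31)² - 23081 = 961 - 23081 = -22120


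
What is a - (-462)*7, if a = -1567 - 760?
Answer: 907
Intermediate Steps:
a = -2327
a - (-462)*7 = -2327 - (-462)*7 = -2327 - 33*(-98) = -2327 + 3234 = 907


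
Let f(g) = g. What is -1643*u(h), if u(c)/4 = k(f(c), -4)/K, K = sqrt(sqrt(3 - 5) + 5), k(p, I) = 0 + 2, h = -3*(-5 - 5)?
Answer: -13144/sqrt(5 + I*sqrt(2)) ≈ -5711.5 + 792.19*I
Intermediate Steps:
h = 30 (h = -3*(-10) = 30)
k(p, I) = 2
K = sqrt(5 + I*sqrt(2)) (K = sqrt(sqrt(-2) + 5) = sqrt(I*sqrt(2) + 5) = sqrt(5 + I*sqrt(2)) ≈ 2.2579 + 0.31317*I)
u(c) = 8/sqrt(5 + I*sqrt(2)) (u(c) = 4*(2/(sqrt(5 + I*sqrt(2)))) = 4*(2/sqrt(5 + I*sqrt(2))) = 8/sqrt(5 + I*sqrt(2)))
-1643*u(h) = -13144/sqrt(5 + I*sqrt(2))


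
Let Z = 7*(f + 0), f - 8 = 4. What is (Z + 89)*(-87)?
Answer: -15051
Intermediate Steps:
f = 12 (f = 8 + 4 = 12)
Z = 84 (Z = 7*(12 + 0) = 7*12 = 84)
(Z + 89)*(-87) = (84 + 89)*(-87) = 173*(-87) = -15051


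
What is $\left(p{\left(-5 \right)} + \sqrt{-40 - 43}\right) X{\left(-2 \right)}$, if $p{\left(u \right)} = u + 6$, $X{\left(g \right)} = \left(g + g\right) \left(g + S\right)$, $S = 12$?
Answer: $-40 - 40 i \sqrt{83} \approx -40.0 - 364.42 i$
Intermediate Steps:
$X{\left(g \right)} = 2 g \left(12 + g\right)$ ($X{\left(g \right)} = \left(g + g\right) \left(g + 12\right) = 2 g \left(12 + g\right)$)
$p{\left(u \right)} = 6 + u$
$\left(p{\left(-5 \right)} + \sqrt{-40 - 43}\right) X{\left(-2 \right)} = \left(\left(6 - 5\right) + \sqrt{-40 - 43}\right) 2 \left(-2\right) \left(12 - 2\right) = \left(1 + \sqrt{-83}\right) 2 \left(-2\right) 10 = \left(1 + i \sqrt{83}\right) \left(-40\right) = -40 - 40 i \sqrt{83}$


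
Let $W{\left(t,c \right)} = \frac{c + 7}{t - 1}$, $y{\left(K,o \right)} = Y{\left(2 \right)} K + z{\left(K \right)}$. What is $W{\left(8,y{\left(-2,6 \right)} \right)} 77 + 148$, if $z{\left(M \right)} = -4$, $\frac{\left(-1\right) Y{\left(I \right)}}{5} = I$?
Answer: $401$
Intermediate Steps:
$Y{\left(I \right)} = - 5 I$
$y{\left(K,o \right)} = -4 - 10 K$ ($y{\left(K,o \right)} = \left(-5\right) 2 K - 4 = - 10 K - 4 = -4 - 10 K$)
$W{\left(t,c \right)} = \frac{7 + c}{-1 + t}$
$W{\left(8,y{\left(-2,6 \right)} \right)} 77 + 148 = \frac{7 - -16}{-1 + 8} \cdot 77 + 148 = \frac{7 + \left(-4 + 20\right)}{7} \cdot 77 + 148 = \frac{7 + 16}{7} \cdot 77 + 148 = \frac{1}{7} \cdot 23 \cdot 77 + 148 = \frac{23}{7} \cdot 77 + 148 = 253 + 148 = 401$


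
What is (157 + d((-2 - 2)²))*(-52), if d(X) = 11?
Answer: -8736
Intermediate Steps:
(157 + d((-2 - 2)²))*(-52) = (157 + 11)*(-52) = 168*(-52) = -8736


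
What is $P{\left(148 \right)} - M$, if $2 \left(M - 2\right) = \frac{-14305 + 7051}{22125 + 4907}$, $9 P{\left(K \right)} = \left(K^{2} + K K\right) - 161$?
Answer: $\frac{12681847}{2616} \approx 4847.8$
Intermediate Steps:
$P{\left(K \right)} = - \frac{161}{9} + \frac{2 K^{2}}{9}$ ($P{\left(K \right)} = \frac{\left(K^{2} + K K\right) - 161}{9} = \frac{\left(K^{2} + K^{2}\right) - 161}{9} = \frac{2 K^{2} - 161}{9} = \frac{-161 + 2 K^{2}}{9} = - \frac{161}{9} + \frac{2 K^{2}}{9}$)
$M = \frac{1627}{872}$ ($M = 2 + \frac{\left(-14305 + 7051\right) \frac{1}{22125 + 4907}}{2} = 2 + \frac{\left(-7254\right) \frac{1}{27032}}{2} = 2 + \frac{1}{2} \left(- \frac{117}{436}\right) = 2 - \frac{117}{872} = \frac{1627}{872} \approx 1.8658$)
$P{\left(148 \right)} - M = \left(- \frac{161}{9} + \frac{2 \cdot 148^{2}}{9}\right) - \frac{1627}{872} = \left(- \frac{161}{9} + \frac{2}{9} \cdot 21904\right) - \frac{1627}{872} = \left(- \frac{161}{9} + \frac{43808}{9}\right) - \frac{1627}{872} = \frac{14549}{3} - \frac{1627}{872} = \frac{12681847}{2616}$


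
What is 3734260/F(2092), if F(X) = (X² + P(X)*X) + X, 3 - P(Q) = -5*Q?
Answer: 933565/6566788 ≈ 0.14216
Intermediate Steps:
P(Q) = 3 + 5*Q (P(Q) = 3 - (-5)*Q = 3 + 5*Q)
F(X) = X + X² + X*(3 + 5*X) (F(X) = (X² + (3 + 5*X)*X) + X = (X² + X*(3 + 5*X)) + X = X + X² + X*(3 + 5*X))
3734260/F(2092) = 3734260/((2*2092*(2 + 3*2092))) = 3734260/((2*2092*(2 + 6276))) = 3734260/((2*2092*6278)) = 3734260/26267152 = 3734260*(1/26267152) = 933565/6566788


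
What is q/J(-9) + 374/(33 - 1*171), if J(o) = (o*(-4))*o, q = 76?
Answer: -5486/1863 ≈ -2.9447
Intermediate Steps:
J(o) = -4*o² (J(o) = (-4*o)*o = -4*o²)
q/J(-9) + 374/(33 - 1*171) = 76/((-4*(-9)²)) + 374/(33 - 1*171) = 76/((-4*81)) + 374/(33 - 171) = 76/(-324) + 374/(-138) = 76*(-1/324) + 374*(-1/138) = -19/81 - 187/69 = -5486/1863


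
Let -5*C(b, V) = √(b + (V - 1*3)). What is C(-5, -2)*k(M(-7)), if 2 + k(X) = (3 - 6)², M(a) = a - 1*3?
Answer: -7*I*√10/5 ≈ -4.4272*I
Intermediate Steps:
C(b, V) = -√(-3 + V + b)/5 (C(b, V) = -√(b + (V - 1*3))/5 = -√(b + (V - 3))/5 = -√(b + (-3 + V))/5 = -√(-3 + V + b)/5)
M(a) = -3 + a (M(a) = a - 3 = -3 + a)
k(X) = 7 (k(X) = -2 + (3 - 6)² = -2 + (-3)² = -2 + 9 = 7)
C(-5, -2)*k(M(-7)) = -√(-3 - 2 - 5)/5*7 = -I*√10/5*7 = -7*I*√10/5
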